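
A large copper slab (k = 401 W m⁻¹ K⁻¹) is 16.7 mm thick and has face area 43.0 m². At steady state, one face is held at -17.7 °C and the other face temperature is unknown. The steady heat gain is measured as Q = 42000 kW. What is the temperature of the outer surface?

T_out = 23.0 °C

Series resistances:
  R_copper = L/(kA) = 0.0167/(401·43.0) = 9.685×10^-7 K/W
ΣR = 9.685×10^-7 K/W
ΔT = Q·ΣR = 4.20×10^7 × 9.685×10^-7 = 40.68 K
Heat flows inward, so T_out = T_in + ΔT = -17.7 + 40.68 = 23.0 °C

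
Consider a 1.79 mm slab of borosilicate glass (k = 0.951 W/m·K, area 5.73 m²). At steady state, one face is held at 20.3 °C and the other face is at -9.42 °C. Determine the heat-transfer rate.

Q = 90.5 kW

Q = kA·ΔT/L = 0.951 × 5.73 × |20.3 °C − -9.42 °C| / 0.00179 = 90500 W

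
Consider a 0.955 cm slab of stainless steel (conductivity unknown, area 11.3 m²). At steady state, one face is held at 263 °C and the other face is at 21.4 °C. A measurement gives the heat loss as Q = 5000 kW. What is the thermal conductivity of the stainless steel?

k = 17.5 W/m·K

ΣR = ΔT/Q = |263 − 21.4|/5.00×10^6 = 4.832×10^-5 K/W
L/(kA) = 4.832×10^-5 ⇒ k = 0.00955/(4.832×10^-5·11.3) = 17.5 W/m·K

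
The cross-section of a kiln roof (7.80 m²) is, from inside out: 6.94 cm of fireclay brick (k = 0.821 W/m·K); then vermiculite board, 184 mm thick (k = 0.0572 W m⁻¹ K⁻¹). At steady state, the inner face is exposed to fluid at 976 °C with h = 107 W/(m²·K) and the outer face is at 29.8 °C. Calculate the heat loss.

Q = 2230 W

Treat each layer as a resistance in series:
  R_conv,in = 1/(hA) = 1/(107·7.80) = 0.001198 K/W
  R_fireclay brick = L/(kA) = 0.0694/(0.821·7.80) = 0.01084 K/W
  R_vermiculite board = L/(kA) = 0.184/(0.0572·7.80) = 0.4124 K/W
ΣR = 0.001198 + 0.01084 + 0.4124 = 0.4244 K/W
Q = ΔT/ΣR = (976 °C − 29.8 °C)/0.4244 = 2230 W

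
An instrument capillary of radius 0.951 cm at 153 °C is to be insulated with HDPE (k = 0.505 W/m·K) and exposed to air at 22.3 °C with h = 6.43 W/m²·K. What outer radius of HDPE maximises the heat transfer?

For a cylinder, r_cr = k_ins/h = 0.505/6.43 = 0.0785 m = 7.85 cm

r_cr = 7.85 cm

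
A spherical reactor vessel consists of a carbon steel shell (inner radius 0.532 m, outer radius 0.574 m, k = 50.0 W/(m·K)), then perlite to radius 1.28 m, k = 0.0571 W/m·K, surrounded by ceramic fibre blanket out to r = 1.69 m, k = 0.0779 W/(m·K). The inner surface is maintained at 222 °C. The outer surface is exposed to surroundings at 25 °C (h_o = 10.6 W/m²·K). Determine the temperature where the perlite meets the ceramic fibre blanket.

T = 50.2 °C

Resistance network (inner→outer):
  R_carbon steel = (1/0.532 − 1/0.574)/(4πk) = 0.1375/(4π·50.0) = 2.189×10^-4 K/W
  R_perlite = (1/0.574 − 1/1.28)/(4πk) = 0.9609/(4π·0.0571) = 1.339 K/W
  R_ceramic fibre blanket = (1/1.28 − 1/1.69)/(4πk) = 0.1895/(4π·0.0779) = 0.1936 K/W
  R_conv,out = 1/(4πr²h) = 1/(4π·1.69²·10.6) = 0.002629 K/W
ΣR = 2.189×10^-4 + 1.339 + 0.1936 + 0.002629 = 1.535 K/W
Q = ΔT/ΣR = (222 °C − 25 °C)/1.535 = 128.3 W
From the inner boundary to the perlite/ceramic fibre blanket interface, ΣR_partial = 1.339 K/W.
T_interface = T_in − Q·ΣR_partial = 222 °C − (128.3)(1.339) = 50.2 °C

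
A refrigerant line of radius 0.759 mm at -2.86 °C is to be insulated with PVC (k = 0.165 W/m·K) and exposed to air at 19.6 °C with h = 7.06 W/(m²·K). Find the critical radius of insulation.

For a cylinder, r_cr = k_ins/h = 0.165/7.06 = 0.0234 m = 2.34 cm

r_cr = 2.34 cm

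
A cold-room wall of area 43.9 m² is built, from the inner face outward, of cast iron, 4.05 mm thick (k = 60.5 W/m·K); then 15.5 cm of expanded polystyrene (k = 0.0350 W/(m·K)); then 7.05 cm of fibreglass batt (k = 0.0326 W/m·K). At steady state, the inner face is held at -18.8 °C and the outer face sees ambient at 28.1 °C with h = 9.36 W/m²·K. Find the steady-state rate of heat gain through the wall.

Q = 307 W

Series thermal resistances, inner to outer:
  R_cast iron = L/(kA) = 0.00405/(60.5·43.9) = 1.525×10^-6 K/W
  R_expanded polystyrene = L/(kA) = 0.155/(0.0350·43.9) = 0.1009 K/W
  R_fibreglass batt = L/(kA) = 0.0705/(0.0326·43.9) = 0.04926 K/W
  R_conv,out = 1/(hA) = 1/(9.36·43.9) = 0.002434 K/W
ΣR = 1.525×10^-6 + 0.1009 + 0.04926 + 0.002434 = 0.1526 K/W
Q = ΔT/ΣR = (-18.8 °C − 28.1 °C)/0.1526 = -307 W
(Negative Q ⇒ heat flows inward; heat gain = 307 W.)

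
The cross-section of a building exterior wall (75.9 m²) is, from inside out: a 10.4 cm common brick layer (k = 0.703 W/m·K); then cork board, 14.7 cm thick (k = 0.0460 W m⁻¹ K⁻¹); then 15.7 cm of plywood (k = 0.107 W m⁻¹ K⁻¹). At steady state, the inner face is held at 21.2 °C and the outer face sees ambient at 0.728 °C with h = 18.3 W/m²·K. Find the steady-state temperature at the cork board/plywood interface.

T = 7.13 °C

Treat each layer as a resistance in series:
  R_common brick = L/(kA) = 0.104/(0.703·75.9) = 0.001949 K/W
  R_cork board = L/(kA) = 0.147/(0.0460·75.9) = 0.04210 K/W
  R_plywood = L/(kA) = 0.157/(0.107·75.9) = 0.01933 K/W
  R_conv,out = 1/(hA) = 1/(18.3·75.9) = 7.200×10^-4 K/W
ΣR = 0.001949 + 0.04210 + 0.01933 + 7.200×10^-4 = 0.06410 K/W
Q = ΔT/ΣR = (21.2 °C − 0.728 °C)/0.06410 = 319.4 W
From the inner boundary to the cork board/plywood interface, ΣR_partial = 0.04405 K/W.
T_interface = T_in − Q·ΣR_partial = 21.2 °C − (319.4)(0.04405) = 7.13 °C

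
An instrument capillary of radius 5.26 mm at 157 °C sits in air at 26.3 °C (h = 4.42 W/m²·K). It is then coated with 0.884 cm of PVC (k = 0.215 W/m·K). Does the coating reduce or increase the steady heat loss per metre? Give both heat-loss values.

increases: 19.1 → 39.8 W/m

Critical radius for a cylinder: r_cr = k/h = 0.0486 m = 4.86 cm.
Outer radius after coating: r₂ = 0.00526 + 0.00884 = 0.01410 m.
Since r₁ < r_cr and r₂ ≤ r_cr, the coating moves toward the maximum at r_cr — heat loss rises.
Bare: R = 1/(2πr₁h) = 6.846 m·K/W; Q = 130.7/6.846 = 19.1 W/m.
Coated: R = R_cond + R_conv = 3.284 m·K/W; Q = 130.7/3.284 = 39.8 W/m.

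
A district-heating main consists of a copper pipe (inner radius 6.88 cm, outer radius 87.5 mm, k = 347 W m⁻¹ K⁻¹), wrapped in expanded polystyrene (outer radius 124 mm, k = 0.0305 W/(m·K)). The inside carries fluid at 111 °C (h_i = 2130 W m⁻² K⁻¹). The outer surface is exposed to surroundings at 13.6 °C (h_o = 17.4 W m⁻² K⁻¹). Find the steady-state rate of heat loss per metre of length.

Resistance network (inner→outer):
  R'_conv,in = 1/(2πr h) = 1/(2π·0.0688·2130) = 0.001086 m·K/W
  R'_copper = ln(0.0875/0.0688)/(2πk) = 0.2404/(2π·347) = 1.103×10^-4 m·K/W
  R'_expanded polystyrene = ln(0.124/0.0875)/(2πk) = 0.3486/(2π·0.0305) = 1.819 m·K/W
  R'_conv,out = 1/(2πr h) = 1/(2π·0.124·17.4) = 0.07376 m·K/W
ΣR = 0.001086 + 1.103×10^-4 + 1.819 + 0.07376 = 1.894 m·K/W
Q' = ΔT/ΣR = (111 °C − 13.6 °C)/1.894 = 51.4 W/m

Q' = 51.4 W/m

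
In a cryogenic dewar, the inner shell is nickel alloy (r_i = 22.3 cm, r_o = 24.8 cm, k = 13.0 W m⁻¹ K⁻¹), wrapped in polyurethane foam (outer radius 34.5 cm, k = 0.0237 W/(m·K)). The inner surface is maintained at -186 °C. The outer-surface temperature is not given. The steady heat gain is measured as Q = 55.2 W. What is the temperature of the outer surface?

T_out = 24.3 °C

Series resistances:
  R_nickel alloy = (1/0.223 − 1/0.248)/(4πk) = 0.4520/(4π·13.0) = 0.002767 K/W
  R_polyurethane foam = (1/0.248 − 1/0.345)/(4πk) = 1.134/(4π·0.0237) = 3.807 K/W
ΣR = 3.809 K/W
ΔT = Q·ΣR = 55.2 × 3.809 = 210.3 K
Heat flows inward, so T_out = T_in + ΔT = -186 + 210.3 = 24.3 °C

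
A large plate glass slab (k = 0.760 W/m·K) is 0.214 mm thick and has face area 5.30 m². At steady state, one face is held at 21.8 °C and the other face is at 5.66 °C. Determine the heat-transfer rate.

Q = 3.04×10^5 W

Q = kA·ΔT/L = 0.760 × 5.30 × |21.8 °C − 5.66 °C| / 2.14×10^-4 = 3.04×10^5 W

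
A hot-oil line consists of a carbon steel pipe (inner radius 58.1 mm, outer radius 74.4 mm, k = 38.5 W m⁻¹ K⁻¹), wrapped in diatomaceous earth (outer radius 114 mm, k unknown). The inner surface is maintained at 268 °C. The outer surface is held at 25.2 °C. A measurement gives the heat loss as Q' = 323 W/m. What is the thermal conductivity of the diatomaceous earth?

ΣR = ΔT/Q' = |268 − 25.2|/323 = 0.7517 m·K/W
Known resistances:
  R'_carbon steel = ln(0.0744/0.0581)/(2πk) = 0.2473/(2π·38.5) = 0.001022 m·K/W
R_diatomaceous earth = ΣR − ΣR_known = 0.7517 − 0.001022 = 0.7507 m·K/W
ln(r₂/r₁)/(2πk) = 0.7507 ⇒ k = 0.4267/(2π·0.7507) = 0.0905 W/m·K

k = 0.0905 W/m·K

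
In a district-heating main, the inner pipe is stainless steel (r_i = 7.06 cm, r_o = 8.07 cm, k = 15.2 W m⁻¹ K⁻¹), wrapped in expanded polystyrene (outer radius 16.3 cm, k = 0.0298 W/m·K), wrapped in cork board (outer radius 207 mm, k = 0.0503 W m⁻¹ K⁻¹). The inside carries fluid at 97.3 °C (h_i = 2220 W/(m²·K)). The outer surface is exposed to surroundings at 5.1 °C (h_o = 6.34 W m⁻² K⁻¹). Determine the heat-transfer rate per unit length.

Q' = 19.9 W/m

Treat each layer as a resistance in series:
  R'_conv,in = 1/(2πr h) = 1/(2π·0.0706·2220) = 0.001015 m·K/W
  R'_stainless steel = ln(0.0807/0.0706)/(2πk) = 0.1337/(2π·15.2) = 0.001400 m·K/W
  R'_expanded polystyrene = ln(0.163/0.0807)/(2πk) = 0.7030/(2π·0.0298) = 3.755 m·K/W
  R'_cork board = ln(0.207/0.163)/(2πk) = 0.2390/(2π·0.0503) = 0.7561 m·K/W
  R'_conv,out = 1/(2πr h) = 1/(2π·0.207·6.34) = 0.1213 m·K/W
ΣR = 0.001015 + 0.001400 + 3.755 + 0.7561 + 0.1213 = 4.635 m·K/W
Q' = ΔT/ΣR = (97.3 °C − 5.1 °C)/4.635 = 19.9 W/m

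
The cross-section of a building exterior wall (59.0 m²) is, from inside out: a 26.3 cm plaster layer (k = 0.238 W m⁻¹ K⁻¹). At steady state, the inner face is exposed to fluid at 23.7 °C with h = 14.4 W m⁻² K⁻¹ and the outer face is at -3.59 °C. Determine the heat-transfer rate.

Q = 1370 W

Treat each layer as a resistance in series:
  R_conv,in = 1/(hA) = 1/(14.4·59.0) = 0.001177 K/W
  R_plaster = L/(kA) = 0.263/(0.238·59.0) = 0.01873 K/W
ΣR = 0.001177 + 0.01873 = 0.01991 K/W
Q = ΔT/ΣR = (23.7 °C − -3.59 °C)/0.01991 = 1370 W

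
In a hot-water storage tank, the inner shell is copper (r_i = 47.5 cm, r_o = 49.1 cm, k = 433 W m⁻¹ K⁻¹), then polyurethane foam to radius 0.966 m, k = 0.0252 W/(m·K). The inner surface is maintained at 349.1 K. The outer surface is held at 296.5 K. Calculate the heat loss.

Q = 16.6 W

Resistance network (inner→outer):
  R_copper = (1/0.475 − 1/0.491)/(4πk) = 0.06860/(4π·433) = 1.261×10^-5 K/W
  R_polyurethane foam = (1/0.491 − 1/0.966)/(4πk) = 1.001/(4π·0.0252) = 3.162 K/W
ΣR = 1.261×10^-5 + 3.162 = 3.162 K/W
Q = ΔT/ΣR = (349.1 K − 296.5 K)/3.162 = 16.6 W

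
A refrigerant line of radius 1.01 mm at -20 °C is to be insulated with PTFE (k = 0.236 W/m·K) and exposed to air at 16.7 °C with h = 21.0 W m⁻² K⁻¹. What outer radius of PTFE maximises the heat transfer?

For a cylinder, r_cr = k_ins/h = 0.236/21.0 = 0.0112 m = 1.12 cm

r_cr = 1.12 cm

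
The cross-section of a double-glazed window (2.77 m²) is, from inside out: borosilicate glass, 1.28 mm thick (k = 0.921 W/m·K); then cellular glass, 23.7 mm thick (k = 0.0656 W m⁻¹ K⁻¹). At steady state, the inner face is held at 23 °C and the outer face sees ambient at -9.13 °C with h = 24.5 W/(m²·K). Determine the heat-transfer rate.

Resistance network (inner→outer):
  R_borosilicate glass = L/(kA) = 0.00128/(0.921·2.77) = 5.017×10^-4 K/W
  R_cellular glass = L/(kA) = 0.0237/(0.0656·2.77) = 0.1304 K/W
  R_conv,out = 1/(hA) = 1/(24.5·2.77) = 0.01474 K/W
ΣR = 5.017×10^-4 + 0.1304 + 0.01474 = 0.1456 K/W
Q = ΔT/ΣR = (23 °C − -9.13 °C)/0.1456 = 221 W

Q = 221 W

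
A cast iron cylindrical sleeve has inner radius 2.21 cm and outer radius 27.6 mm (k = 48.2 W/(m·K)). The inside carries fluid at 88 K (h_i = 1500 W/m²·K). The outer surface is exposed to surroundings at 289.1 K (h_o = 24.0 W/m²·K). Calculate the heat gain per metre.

Q' = 818 W/m

Series thermal resistances, inner to outer:
  R'_conv,in = 1/(2πr h) = 1/(2π·0.0221·1500) = 0.004801 m·K/W
  R'_cast iron = ln(0.0276/0.0221)/(2πk) = 0.2222/(2π·48.2) = 7.338×10^-4 m·K/W
  R'_conv,out = 1/(2πr h) = 1/(2π·0.0276·24.0) = 0.2403 m·K/W
ΣR = 0.004801 + 7.338×10^-4 + 0.2403 = 0.2458 m·K/W
Q' = ΔT/ΣR = (88 K − 289.1 K)/0.2458 = -818 W/m
(Negative Q' ⇒ heat flows inward; heat gain = 818 W/m.)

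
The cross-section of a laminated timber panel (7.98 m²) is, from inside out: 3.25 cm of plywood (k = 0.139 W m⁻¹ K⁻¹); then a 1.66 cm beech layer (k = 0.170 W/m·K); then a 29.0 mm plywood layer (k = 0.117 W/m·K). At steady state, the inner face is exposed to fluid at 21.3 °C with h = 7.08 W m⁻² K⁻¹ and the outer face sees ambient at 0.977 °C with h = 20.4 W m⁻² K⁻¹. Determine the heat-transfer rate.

Q = 211 W

Resistance network (inner→outer):
  R_conv,in = 1/(hA) = 1/(7.08·7.98) = 0.01770 K/W
  R_plywood = L/(kA) = 0.0325/(0.139·7.98) = 0.02930 K/W
  R_beech = L/(kA) = 0.0166/(0.170·7.98) = 0.01224 K/W
  R_plywood = L/(kA) = 0.0290/(0.117·7.98) = 0.03106 K/W
  R_conv,out = 1/(hA) = 1/(20.4·7.98) = 0.006143 K/W
ΣR = 0.01770 + 0.02930 + 0.01224 + 0.03106 + 0.006143 = 0.09644 K/W
Q = ΔT/ΣR = (21.3 °C − 0.977 °C)/0.09644 = 211 W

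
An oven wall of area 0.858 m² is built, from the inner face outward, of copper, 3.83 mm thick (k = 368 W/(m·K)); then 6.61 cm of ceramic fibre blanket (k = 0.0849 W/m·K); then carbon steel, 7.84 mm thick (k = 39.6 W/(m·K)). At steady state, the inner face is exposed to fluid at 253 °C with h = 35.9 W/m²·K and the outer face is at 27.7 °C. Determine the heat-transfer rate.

Series thermal resistances, inner to outer:
  R_conv,in = 1/(hA) = 1/(35.9·0.858) = 0.03247 K/W
  R_copper = L/(kA) = 0.00383/(368·0.858) = 1.213×10^-5 K/W
  R_ceramic fibre blanket = L/(kA) = 0.0661/(0.0849·0.858) = 0.9074 K/W
  R_carbon steel = L/(kA) = 0.00784/(39.6·0.858) = 2.307×10^-4 K/W
ΣR = 0.03247 + 1.213×10^-5 + 0.9074 + 2.307×10^-4 = 0.9401 K/W
Q = ΔT/ΣR = (253 °C − 27.7 °C)/0.9401 = 240 W

Q = 240 W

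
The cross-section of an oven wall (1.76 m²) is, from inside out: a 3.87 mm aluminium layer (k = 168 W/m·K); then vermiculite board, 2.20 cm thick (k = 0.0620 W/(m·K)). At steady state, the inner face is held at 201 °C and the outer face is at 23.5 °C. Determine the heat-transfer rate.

Q = 880 W

Resistance network (inner→outer):
  R_aluminium = L/(kA) = 0.00387/(168·1.76) = 1.309×10^-5 K/W
  R_vermiculite board = L/(kA) = 0.0220/(0.0620·1.76) = 0.2016 K/W
ΣR = 1.309×10^-5 + 0.2016 = 0.2016 K/W
Q = ΔT/ΣR = (201 °C − 23.5 °C)/0.2016 = 880 W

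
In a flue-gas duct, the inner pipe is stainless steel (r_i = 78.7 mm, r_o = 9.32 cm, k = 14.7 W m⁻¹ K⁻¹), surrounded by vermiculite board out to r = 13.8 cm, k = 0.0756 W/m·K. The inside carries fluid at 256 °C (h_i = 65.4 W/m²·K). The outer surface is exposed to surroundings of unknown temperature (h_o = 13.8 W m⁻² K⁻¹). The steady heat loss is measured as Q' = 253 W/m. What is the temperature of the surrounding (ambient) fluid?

Sum the resistances:
  R'_conv,in = 1/(2πr h) = 1/(2π·0.0787·65.4) = 0.03092 m·K/W
  R'_stainless steel = ln(0.0932/0.0787)/(2πk) = 0.1691/(2π·14.7) = 0.001831 m·K/W
  R'_vermiculite board = ln(0.138/0.0932)/(2πk) = 0.3925/(2π·0.0756) = 0.8263 m·K/W
  R'_conv,out = 1/(2πr h) = 1/(2π·0.138·13.8) = 0.08357 m·K/W
ΣR = 0.9426 m·K/W
ΔT = Q'·ΣR = 253 × 0.9426 = 238.5 K
Heat flows outward, so T_out = T_in − ΔT = 256 − 238.5 = 17.5 °C

T_out = 17.5 °C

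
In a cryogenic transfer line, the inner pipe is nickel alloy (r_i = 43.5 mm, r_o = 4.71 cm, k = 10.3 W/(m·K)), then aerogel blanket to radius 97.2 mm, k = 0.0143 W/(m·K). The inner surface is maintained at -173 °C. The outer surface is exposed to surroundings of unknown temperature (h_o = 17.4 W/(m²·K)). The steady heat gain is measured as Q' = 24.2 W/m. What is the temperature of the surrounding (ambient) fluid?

T_out = 24.4 °C

Sum the resistances:
  R'_nickel alloy = ln(0.0471/0.0435)/(2πk) = 0.07951/(2π·10.3) = 0.001229 m·K/W
  R'_aerogel blanket = ln(0.0972/0.0471)/(2πk) = 0.7245/(2π·0.0143) = 8.063 m·K/W
  R'_conv,out = 1/(2πr h) = 1/(2π·0.0972·17.4) = 0.09410 m·K/W
ΣR = 8.159 m·K/W
ΔT = Q'·ΣR = 24.2 × 8.159 = 197.4 K
Heat flows inward, so T_out = T_in + ΔT = -173 + 197.4 = 24.4 °C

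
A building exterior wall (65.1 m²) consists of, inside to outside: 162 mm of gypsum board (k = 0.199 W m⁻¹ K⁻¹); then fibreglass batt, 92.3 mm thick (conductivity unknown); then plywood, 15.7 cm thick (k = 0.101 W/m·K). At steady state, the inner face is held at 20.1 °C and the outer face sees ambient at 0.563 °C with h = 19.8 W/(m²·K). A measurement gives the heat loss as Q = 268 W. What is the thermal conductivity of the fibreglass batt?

ΣR = ΔT/Q = |20.1 − 0.563|/268 = 0.07290 K/W
Known resistances:
  R_gypsum board = L/(kA) = 0.162/(0.199·65.1) = 0.01250 K/W
  R_plywood = L/(kA) = 0.157/(0.101·65.1) = 0.02388 K/W
  R_conv,out = 1/(hA) = 1/(19.8·65.1) = 7.758×10^-4 K/W
R_fibreglass batt = ΣR − ΣR_known = 0.07290 − 0.03716 = 0.03574 K/W
L/(kA) = 0.03574 ⇒ k = 0.0923/(0.03574·65.1) = 0.0397 W/m·K

k = 0.0397 W/m·K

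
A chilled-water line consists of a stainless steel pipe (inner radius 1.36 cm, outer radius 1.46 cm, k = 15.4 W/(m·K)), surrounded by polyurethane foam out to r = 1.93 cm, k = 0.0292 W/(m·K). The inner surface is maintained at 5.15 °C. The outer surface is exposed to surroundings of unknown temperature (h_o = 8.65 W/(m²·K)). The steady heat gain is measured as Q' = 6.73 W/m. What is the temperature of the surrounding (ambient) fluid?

Sum the resistances:
  R'_stainless steel = ln(0.0146/0.0136)/(2πk) = 0.07095/(2π·15.4) = 7.333×10^-4 m·K/W
  R'_polyurethane foam = ln(0.0193/0.0146)/(2πk) = 0.2791/(2π·0.0292) = 1.521 m·K/W
  R'_conv,out = 1/(2πr h) = 1/(2π·0.0193·8.65) = 0.9533 m·K/W
ΣR = 2.475 m·K/W
ΔT = Q'·ΣR = 6.73 × 2.475 = 16.66 K
Heat flows inward, so T_out = T_in + ΔT = 5.15 + 16.66 = 21.8 °C

T_out = 21.8 °C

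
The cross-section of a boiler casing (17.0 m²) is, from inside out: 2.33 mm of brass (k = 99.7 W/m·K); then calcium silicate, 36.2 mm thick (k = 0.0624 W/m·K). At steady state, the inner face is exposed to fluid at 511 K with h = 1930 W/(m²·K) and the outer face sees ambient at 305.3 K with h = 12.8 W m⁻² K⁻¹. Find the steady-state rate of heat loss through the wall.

Series thermal resistances, inner to outer:
  R_conv,in = 1/(hA) = 1/(1930·17.0) = 3.048×10^-5 K/W
  R_brass = L/(kA) = 0.00233/(99.7·17.0) = 1.375×10^-6 K/W
  R_calcium silicate = L/(kA) = 0.0362/(0.0624·17.0) = 0.03413 K/W
  R_conv,out = 1/(hA) = 1/(12.8·17.0) = 0.004596 K/W
ΣR = 3.048×10^-5 + 1.375×10^-6 + 0.03413 + 0.004596 = 0.03876 K/W
Q = ΔT/ΣR = (511 K − 305.3 K)/0.03876 = 5310 W

Q = 5.31 kW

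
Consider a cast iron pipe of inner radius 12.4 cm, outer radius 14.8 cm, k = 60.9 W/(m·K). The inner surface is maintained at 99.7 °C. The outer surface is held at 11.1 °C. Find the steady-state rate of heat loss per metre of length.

Q' = 2πk·ΔT/ln(r₂/r₁) = 2π × 60.9 × 88.6 / ln(0.148/0.124) = 1.92×10^5 W/m

Q' = 192 kW/m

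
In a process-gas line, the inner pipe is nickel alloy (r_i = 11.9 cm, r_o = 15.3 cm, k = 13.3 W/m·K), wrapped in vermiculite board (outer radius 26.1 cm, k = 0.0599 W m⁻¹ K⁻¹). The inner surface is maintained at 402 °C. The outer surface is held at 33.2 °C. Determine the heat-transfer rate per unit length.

Q' = 259 W/m

Resistance network (inner→outer):
  R'_nickel alloy = ln(0.153/0.119)/(2πk) = 0.2513/(2π·13.3) = 0.003007 m·K/W
  R'_vermiculite board = ln(0.261/0.153)/(2πk) = 0.5341/(2π·0.0599) = 1.419 m·K/W
ΣR = 0.003007 + 1.419 = 1.422 m·K/W
Q' = ΔT/ΣR = (402 °C − 33.2 °C)/1.422 = 259 W/m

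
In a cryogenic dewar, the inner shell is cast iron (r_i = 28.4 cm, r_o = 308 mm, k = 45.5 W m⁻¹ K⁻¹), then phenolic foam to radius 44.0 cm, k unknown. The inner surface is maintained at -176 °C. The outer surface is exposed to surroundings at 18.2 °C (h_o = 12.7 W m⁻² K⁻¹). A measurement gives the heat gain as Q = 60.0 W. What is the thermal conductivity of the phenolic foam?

k = 0.0242 W/m·K

ΣR = ΔT/Q = |-176 − 18.2|/60.0 = 3.237 K/W
Known resistances:
  R_cast iron = (1/0.284 − 1/0.308)/(4πk) = 0.2744/(4π·45.5) = 4.799×10^-4 K/W
  R_conv,out = 1/(4πr²h) = 1/(4π·0.440²·12.7) = 0.03237 K/W
R_phenolic foam = ΣR − ΣR_known = 3.237 − 0.03285 = 3.204 K/W
(1/r₁−1/r₂)/(4πk) = 3.204 ⇒ k = 0.9740/(4π·3.204) = 0.0242 W/m·K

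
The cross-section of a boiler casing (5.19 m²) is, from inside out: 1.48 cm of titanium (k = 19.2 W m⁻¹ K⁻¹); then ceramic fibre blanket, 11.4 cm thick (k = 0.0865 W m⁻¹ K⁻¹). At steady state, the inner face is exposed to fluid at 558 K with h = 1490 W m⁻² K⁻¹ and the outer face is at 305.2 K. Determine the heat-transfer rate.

Resistance network (inner→outer):
  R_conv,in = 1/(hA) = 1/(1490·5.19) = 1.293×10^-4 K/W
  R_titanium = L/(kA) = 0.0148/(19.2·5.19) = 1.485×10^-4 K/W
  R_ceramic fibre blanket = L/(kA) = 0.114/(0.0865·5.19) = 0.2539 K/W
ΣR = 1.293×10^-4 + 1.485×10^-4 + 0.2539 = 0.2542 K/W
Q = ΔT/ΣR = (558 K − 305.2 K)/0.2542 = 994 W

Q = 994 W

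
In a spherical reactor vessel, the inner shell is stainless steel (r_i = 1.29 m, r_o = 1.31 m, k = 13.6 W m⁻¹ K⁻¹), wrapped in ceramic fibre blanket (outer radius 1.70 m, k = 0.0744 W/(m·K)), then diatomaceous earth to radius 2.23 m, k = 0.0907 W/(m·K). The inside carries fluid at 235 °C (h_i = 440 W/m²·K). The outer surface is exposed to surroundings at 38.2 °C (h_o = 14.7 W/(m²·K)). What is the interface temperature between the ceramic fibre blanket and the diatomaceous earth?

T = 116 °C

Resistance network (inner→outer):
  R_conv,in = 1/(4πr²h) = 1/(4π·1.29²·440) = 1.087×10^-4 K/W
  R_stainless steel = (1/1.29 − 1/1.31)/(4πk) = 0.01184/(4π·13.6) = 6.925×10^-5 K/W
  R_ceramic fibre blanket = (1/1.31 − 1/1.70)/(4πk) = 0.1751/(4π·0.0744) = 0.1873 K/W
  R_diatomaceous earth = (1/1.70 − 1/2.23)/(4πk) = 0.1398/(4π·0.0907) = 0.1227 K/W
  R_conv,out = 1/(4πr²h) = 1/(4π·2.23²·14.7) = 0.001089 K/W
ΣR = 1.087×10^-4 + 6.925×10^-5 + 0.1873 + 0.1227 + 0.001089 = 0.3113 K/W
Q = ΔT/ΣR = (235 °C − 38.2 °C)/0.3113 = 632.2 W
From the inner boundary to the ceramic fibre blanket/diatomaceous earth interface, ΣR_partial = 0.1875 K/W.
T_interface = T_in − Q·ΣR_partial = 235 °C − (632.2)(0.1875) = 116 °C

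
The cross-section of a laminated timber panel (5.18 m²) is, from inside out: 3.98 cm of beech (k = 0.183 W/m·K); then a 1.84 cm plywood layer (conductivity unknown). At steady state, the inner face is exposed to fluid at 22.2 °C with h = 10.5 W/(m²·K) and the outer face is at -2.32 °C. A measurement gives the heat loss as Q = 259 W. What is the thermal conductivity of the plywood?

ΣR = ΔT/Q = |22.2 − -2.32|/259 = 0.09467 K/W
Known resistances:
  R_conv,in = 1/(hA) = 1/(10.5·5.18) = 0.01839 K/W
  R_beech = L/(kA) = 0.0398/(0.183·5.18) = 0.04199 K/W
R_plywood = ΣR − ΣR_known = 0.09467 − 0.06038 = 0.03429 K/W
L/(kA) = 0.03429 ⇒ k = 0.0184/(0.03429·5.18) = 0.104 W/m·K

k = 0.104 W/m·K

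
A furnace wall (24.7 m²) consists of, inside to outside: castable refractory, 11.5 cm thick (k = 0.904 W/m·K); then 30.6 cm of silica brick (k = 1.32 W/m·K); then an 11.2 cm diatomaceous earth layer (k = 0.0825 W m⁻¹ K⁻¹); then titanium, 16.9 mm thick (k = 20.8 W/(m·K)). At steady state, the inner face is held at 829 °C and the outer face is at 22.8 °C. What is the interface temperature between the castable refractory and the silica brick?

T = 769 °C

Treat each layer as a resistance in series:
  R_castable refractory = L/(kA) = 0.115/(0.904·24.7) = 0.005150 K/W
  R_silica brick = L/(kA) = 0.306/(1.32·24.7) = 0.009385 K/W
  R_diatomaceous earth = L/(kA) = 0.112/(0.0825·24.7) = 0.05496 K/W
  R_titanium = L/(kA) = 0.0169/(20.8·24.7) = 3.289×10^-5 K/W
ΣR = 0.005150 + 0.009385 + 0.05496 + 3.289×10^-5 = 0.06953 K/W
Q = ΔT/ΣR = (829 °C − 22.8 °C)/0.06953 = 11590 W
From the inner boundary to the castable refractory/silica brick interface, ΣR_partial = 0.005150 K/W.
T_interface = T_in − Q·ΣR_partial = 829 °C − (11590)(0.005150) = 769 °C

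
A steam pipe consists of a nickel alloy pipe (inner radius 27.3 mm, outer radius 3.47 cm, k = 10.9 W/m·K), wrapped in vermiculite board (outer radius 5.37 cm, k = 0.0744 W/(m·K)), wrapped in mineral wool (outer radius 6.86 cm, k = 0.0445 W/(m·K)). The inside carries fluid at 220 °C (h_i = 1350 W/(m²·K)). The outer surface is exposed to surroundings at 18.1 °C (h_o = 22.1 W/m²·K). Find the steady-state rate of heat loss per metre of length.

Q' = 105 W/m

Resistance network (inner→outer):
  R'_conv,in = 1/(2πr h) = 1/(2π·0.0273·1350) = 0.004318 m·K/W
  R'_nickel alloy = ln(0.0347/0.0273)/(2πk) = 0.2399/(2π·10.9) = 0.003502 m·K/W
  R'_vermiculite board = ln(0.0537/0.0347)/(2πk) = 0.4367/(2π·0.0744) = 0.9341 m·K/W
  R'_mineral wool = ln(0.0686/0.0537)/(2πk) = 0.2449/(2π·0.0445) = 0.8758 m·K/W
  R'_conv,out = 1/(2πr h) = 1/(2π·0.0686·22.1) = 0.1050 m·K/W
ΣR = 0.004318 + 0.003502 + 0.9341 + 0.8758 + 0.1050 = 1.923 m·K/W
Q' = ΔT/ΣR = (220 °C − 18.1 °C)/1.923 = 105 W/m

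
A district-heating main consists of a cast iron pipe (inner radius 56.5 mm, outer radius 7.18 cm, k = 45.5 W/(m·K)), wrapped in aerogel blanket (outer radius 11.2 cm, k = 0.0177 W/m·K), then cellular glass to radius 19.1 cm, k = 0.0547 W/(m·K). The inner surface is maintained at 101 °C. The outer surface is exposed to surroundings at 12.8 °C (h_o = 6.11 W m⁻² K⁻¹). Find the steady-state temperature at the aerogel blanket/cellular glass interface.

T = 39.0 °C

Treat each layer as a resistance in series:
  R'_cast iron = ln(0.0718/0.0565)/(2πk) = 0.2396/(2π·45.5) = 8.383×10^-4 m·K/W
  R'_aerogel blanket = ln(0.112/0.0718)/(2πk) = 0.4446/(2π·0.0177) = 3.998 m·K/W
  R'_cellular glass = ln(0.191/0.112)/(2πk) = 0.5338/(2π·0.0547) = 1.553 m·K/W
  R'_conv,out = 1/(2πr h) = 1/(2π·0.191·6.11) = 0.1364 m·K/W
ΣR = 8.383×10^-4 + 3.998 + 1.553 + 0.1364 = 5.688 m·K/W
Q' = ΔT/ΣR = (101 °C − 12.8 °C)/5.688 = 15.51 W/m
From the inner boundary to the aerogel blanket/cellular glass interface, ΣR_partial = 3.999 m·K/W.
T_interface = T_in − Q'·ΣR_partial = 101 °C − (15.51)(3.999) = 39.0 °C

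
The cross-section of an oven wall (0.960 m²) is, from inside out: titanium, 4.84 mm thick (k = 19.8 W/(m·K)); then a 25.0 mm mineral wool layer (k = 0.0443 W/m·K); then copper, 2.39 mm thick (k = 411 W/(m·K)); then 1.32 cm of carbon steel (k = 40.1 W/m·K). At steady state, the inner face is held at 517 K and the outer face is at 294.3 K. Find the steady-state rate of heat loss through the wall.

Series thermal resistances, inner to outer:
  R_titanium = L/(kA) = 0.00484/(19.8·0.960) = 2.546×10^-4 K/W
  R_mineral wool = L/(kA) = 0.0250/(0.0443·0.960) = 0.5878 K/W
  R_copper = L/(kA) = 0.00239/(411·0.960) = 6.057×10^-6 K/W
  R_carbon steel = L/(kA) = 0.0132/(40.1·0.960) = 3.429×10^-4 K/W
ΣR = 2.546×10^-4 + 0.5878 + 6.057×10^-6 + 3.429×10^-4 = 0.5884 K/W
Q = ΔT/ΣR = (517 K − 294.3 K)/0.5884 = 378 W

Q = 378 W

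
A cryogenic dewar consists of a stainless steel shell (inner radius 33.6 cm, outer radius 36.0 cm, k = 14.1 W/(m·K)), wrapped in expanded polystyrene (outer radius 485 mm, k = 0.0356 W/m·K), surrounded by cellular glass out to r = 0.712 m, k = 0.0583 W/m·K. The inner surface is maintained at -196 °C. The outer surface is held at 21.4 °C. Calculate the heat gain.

Q = 87.0 W

Treat each layer as a resistance in series:
  R_stainless steel = (1/0.336 − 1/0.360)/(4πk) = 0.1984/(4π·14.1) = 0.001120 K/W
  R_expanded polystyrene = (1/0.360 − 1/0.485)/(4πk) = 0.7159/(4π·0.0356) = 1.600 K/W
  R_cellular glass = (1/0.485 − 1/0.712)/(4πk) = 0.6574/(4π·0.0583) = 0.8973 K/W
ΣR = 0.001120 + 1.600 + 0.8973 = 2.498 K/W
Q = ΔT/ΣR = (-196 °C − 21.4 °C)/2.498 = -87.0 W
(Negative Q ⇒ heat flows inward; heat gain = 87.0 W.)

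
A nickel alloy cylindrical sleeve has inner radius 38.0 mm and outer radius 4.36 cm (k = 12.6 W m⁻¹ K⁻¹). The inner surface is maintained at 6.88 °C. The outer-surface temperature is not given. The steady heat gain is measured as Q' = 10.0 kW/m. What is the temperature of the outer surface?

T_out = 24.2 °C

Series resistances:
  R'_nickel alloy = ln(0.0436/0.0380)/(2πk) = 0.1375/(2π·12.6) = 0.001736 m·K/W
ΣR = 0.001736 m·K/W
ΔT = Q'·ΣR = 10000 × 0.001736 = 17.36 K
Heat flows inward, so T_out = T_in + ΔT = 6.88 + 17.36 = 24.2 °C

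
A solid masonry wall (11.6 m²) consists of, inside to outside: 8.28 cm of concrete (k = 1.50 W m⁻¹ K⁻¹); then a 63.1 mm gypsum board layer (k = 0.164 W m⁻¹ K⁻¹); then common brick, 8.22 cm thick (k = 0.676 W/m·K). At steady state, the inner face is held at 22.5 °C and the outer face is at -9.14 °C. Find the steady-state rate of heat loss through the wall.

Q = 654 W

Treat each layer as a resistance in series:
  R_concrete = L/(kA) = 0.0828/(1.50·11.6) = 0.004759 K/W
  R_gypsum board = L/(kA) = 0.0631/(0.164·11.6) = 0.03317 K/W
  R_common brick = L/(kA) = 0.0822/(0.676·11.6) = 0.01048 K/W
ΣR = 0.004759 + 0.03317 + 0.01048 = 0.04841 K/W
Q = ΔT/ΣR = (22.5 °C − -9.14 °C)/0.04841 = 654 W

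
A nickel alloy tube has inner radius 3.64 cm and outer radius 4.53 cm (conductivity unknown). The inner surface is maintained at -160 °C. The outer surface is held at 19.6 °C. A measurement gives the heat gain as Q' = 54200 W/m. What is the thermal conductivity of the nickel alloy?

k = 10.5 W/m·K

ΣR = ΔT/Q' = |-160 − 19.6|/54200 = 0.003314 m·K/W
ln(r₂/r₁)/(2πk) = 0.003314 ⇒ k = 0.2187/(2π·0.003314) = 10.5 W/m·K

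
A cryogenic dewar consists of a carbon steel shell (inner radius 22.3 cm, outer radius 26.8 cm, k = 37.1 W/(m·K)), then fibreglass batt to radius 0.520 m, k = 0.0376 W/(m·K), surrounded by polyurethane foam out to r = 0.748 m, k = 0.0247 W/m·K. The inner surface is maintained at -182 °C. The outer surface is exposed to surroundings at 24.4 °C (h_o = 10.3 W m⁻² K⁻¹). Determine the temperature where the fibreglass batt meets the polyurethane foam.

T = -44.1 °C

Series thermal resistances, inner to outer:
  R_carbon steel = (1/0.223 − 1/0.268)/(4πk) = 0.7530/(4π·37.1) = 0.001615 K/W
  R_fibreglass batt = (1/0.268 − 1/0.520)/(4πk) = 1.808/(4π·0.0376) = 3.827 K/W
  R_polyurethane foam = (1/0.520 − 1/0.748)/(4πk) = 0.5862/(4π·0.0247) = 1.889 K/W
  R_conv,out = 1/(4πr²h) = 1/(4π·0.748²·10.3) = 0.01381 K/W
ΣR = 0.001615 + 3.827 + 1.889 + 0.01381 = 5.731 K/W
Q = ΔT/ΣR = (-182 °C − 24.4 °C)/5.731 = -36.01 W
From the inner boundary to the fibreglass batt/polyurethane foam interface, ΣR_partial = 3.829 K/W.
T_interface = T_in − Q·ΣR_partial = -182 °C − (-36.01)(3.829) = -44.1 °C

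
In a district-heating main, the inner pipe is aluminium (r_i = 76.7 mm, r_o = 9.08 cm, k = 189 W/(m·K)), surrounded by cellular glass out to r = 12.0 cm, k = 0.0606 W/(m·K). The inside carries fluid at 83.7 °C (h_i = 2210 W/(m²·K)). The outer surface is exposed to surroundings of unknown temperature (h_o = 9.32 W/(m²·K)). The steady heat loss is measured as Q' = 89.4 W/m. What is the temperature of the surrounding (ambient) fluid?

T_out = 5.41 °C

Series resistances:
  R'_conv,in = 1/(2πr h) = 1/(2π·0.0767·2210) = 9.389×10^-4 m·K/W
  R'_aluminium = ln(0.0908/0.0767)/(2πk) = 0.1688/(2π·189) = 1.421×10^-4 m·K/W
  R'_cellular glass = ln(0.120/0.0908)/(2πk) = 0.2788/(2π·0.0606) = 0.7323 m·K/W
  R'_conv,out = 1/(2πr h) = 1/(2π·0.120·9.32) = 0.1423 m·K/W
ΣR = 0.8757 m·K/W
ΔT = Q'·ΣR = 89.4 × 0.8757 = 78.29 K
Heat flows outward, so T_out = T_in − ΔT = 83.7 − 78.29 = 5.41 °C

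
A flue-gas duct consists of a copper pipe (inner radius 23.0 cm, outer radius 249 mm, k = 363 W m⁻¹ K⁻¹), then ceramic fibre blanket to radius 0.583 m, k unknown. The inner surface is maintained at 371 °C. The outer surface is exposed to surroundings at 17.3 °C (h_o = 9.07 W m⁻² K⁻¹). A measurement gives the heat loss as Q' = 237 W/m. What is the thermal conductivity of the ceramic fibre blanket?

ΣR = ΔT/Q' = |371 − 17.3|/237 = 1.492 m·K/W
Known resistances:
  R'_copper = ln(0.249/0.230)/(2πk) = 0.07937/(2π·363) = 3.480×10^-5 m·K/W
  R'_conv,out = 1/(2πr h) = 1/(2π·0.583·9.07) = 0.03010 m·K/W
R_ceramic fibre blanket = ΣR − ΣR_known = 1.492 − 0.03013 = 1.462 m·K/W
ln(r₂/r₁)/(2πk) = 1.462 ⇒ k = 0.8507/(2π·1.462) = 0.0926 W/m·K

k = 0.0926 W/m·K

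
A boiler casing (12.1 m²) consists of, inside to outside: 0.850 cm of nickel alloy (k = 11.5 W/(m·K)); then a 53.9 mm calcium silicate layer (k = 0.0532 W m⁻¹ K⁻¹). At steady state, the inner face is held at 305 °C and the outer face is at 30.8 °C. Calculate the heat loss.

Treat each layer as a resistance in series:
  R_nickel alloy = L/(kA) = 0.00850/(11.5·12.1) = 6.109×10^-5 K/W
  R_calcium silicate = L/(kA) = 0.0539/(0.0532·12.1) = 0.08373 K/W
ΣR = 6.109×10^-5 + 0.08373 = 0.08379 K/W
Q = ΔT/ΣR = (305 °C − 30.8 °C)/0.08379 = 3270 W

Q = 3270 W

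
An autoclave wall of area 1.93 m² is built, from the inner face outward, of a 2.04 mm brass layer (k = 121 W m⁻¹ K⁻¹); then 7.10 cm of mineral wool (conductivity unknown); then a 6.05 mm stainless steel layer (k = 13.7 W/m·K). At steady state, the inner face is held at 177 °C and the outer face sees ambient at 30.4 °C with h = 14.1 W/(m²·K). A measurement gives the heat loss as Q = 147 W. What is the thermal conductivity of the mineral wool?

k = 0.0383 W/m·K

ΣR = ΔT/Q = |177 − 30.4|/147 = 0.9973 K/W
Known resistances:
  R_brass = L/(kA) = 0.00204/(121·1.93) = 8.735×10^-6 K/W
  R_stainless steel = L/(kA) = 0.00605/(13.7·1.93) = 2.288×10^-4 K/W
  R_conv,out = 1/(hA) = 1/(14.1·1.93) = 0.03675 K/W
R_mineral wool = ΣR − ΣR_known = 0.9973 − 0.03699 = 0.9603 K/W
L/(kA) = 0.9603 ⇒ k = 0.0710/(0.9603·1.93) = 0.0383 W/m·K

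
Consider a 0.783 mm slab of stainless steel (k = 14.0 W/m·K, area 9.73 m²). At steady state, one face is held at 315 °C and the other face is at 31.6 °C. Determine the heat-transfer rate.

Q = kA·ΔT/L = 14.0 × 9.73 × |315 °C − 31.6 °C| / 7.83×10^-4 = 4.93×10^7 W

Q = 49300 kW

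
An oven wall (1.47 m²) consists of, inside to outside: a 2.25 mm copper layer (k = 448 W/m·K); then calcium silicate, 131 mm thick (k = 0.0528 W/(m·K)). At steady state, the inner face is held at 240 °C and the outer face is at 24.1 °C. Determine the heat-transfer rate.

Treat each layer as a resistance in series:
  R_copper = L/(kA) = 0.00225/(448·1.47) = 3.417×10^-6 K/W
  R_calcium silicate = L/(kA) = 0.131/(0.0528·1.47) = 1.688 K/W
ΣR = 3.417×10^-6 + 1.688 = 1.688 K/W
Q = ΔT/ΣR = (240 °C − 24.1 °C)/1.688 = 128 W

Q = 128 W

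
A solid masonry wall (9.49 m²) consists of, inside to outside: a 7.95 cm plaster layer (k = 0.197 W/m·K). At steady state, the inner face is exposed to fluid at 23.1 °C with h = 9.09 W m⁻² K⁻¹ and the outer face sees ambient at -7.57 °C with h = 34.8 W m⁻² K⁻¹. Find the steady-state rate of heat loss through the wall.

Treat each layer as a resistance in series:
  R_conv,in = 1/(hA) = 1/(9.09·9.49) = 0.01159 K/W
  R_plaster = L/(kA) = 0.0795/(0.197·9.49) = 0.04252 K/W
  R_conv,out = 1/(hA) = 1/(34.8·9.49) = 0.003028 K/W
ΣR = 0.01159 + 0.04252 + 0.003028 = 0.05714 K/W
Q = ΔT/ΣR = (23.1 °C − -7.57 °C)/0.05714 = 537 W

Q = 537 W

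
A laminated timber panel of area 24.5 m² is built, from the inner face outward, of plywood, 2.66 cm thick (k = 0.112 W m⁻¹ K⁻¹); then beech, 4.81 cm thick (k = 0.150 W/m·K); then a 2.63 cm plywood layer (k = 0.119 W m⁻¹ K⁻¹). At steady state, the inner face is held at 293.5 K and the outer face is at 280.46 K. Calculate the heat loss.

Q = 410 W

Resistance network (inner→outer):
  R_plywood = L/(kA) = 0.0266/(0.112·24.5) = 0.009694 K/W
  R_beech = L/(kA) = 0.0481/(0.150·24.5) = 0.01309 K/W
  R_plywood = L/(kA) = 0.0263/(0.119·24.5) = 0.009021 K/W
ΣR = 0.009694 + 0.01309 + 0.009021 = 0.03180 K/W
Q = ΔT/ΣR = (293.5 K − 280.46 K)/0.03180 = 410 W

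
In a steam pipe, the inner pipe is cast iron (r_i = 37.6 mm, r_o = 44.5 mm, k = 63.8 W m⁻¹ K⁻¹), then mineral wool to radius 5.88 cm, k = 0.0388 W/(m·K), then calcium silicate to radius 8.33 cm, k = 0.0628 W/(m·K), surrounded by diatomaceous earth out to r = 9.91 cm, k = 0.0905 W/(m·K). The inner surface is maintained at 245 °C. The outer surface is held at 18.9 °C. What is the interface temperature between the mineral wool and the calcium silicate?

Resistance network (inner→outer):
  R'_cast iron = ln(0.0445/0.0376)/(2πk) = 0.1685/(2π·63.8) = 4.203×10^-4 m·K/W
  R'_mineral wool = ln(0.0588/0.0445)/(2πk) = 0.2787/(2π·0.0388) = 1.143 m·K/W
  R'_calcium silicate = ln(0.0833/0.0588)/(2πk) = 0.3483/(2π·0.0628) = 0.8827 m·K/W
  R'_diatomaceous earth = ln(0.0991/0.0833)/(2πk) = 0.1737/(2π·0.0905) = 0.3054 m·K/W
ΣR = 4.203×10^-4 + 1.143 + 0.8827 + 0.3054 = 2.332 m·K/W
Q' = ΔT/ΣR = (245 °C − 18.9 °C)/2.332 = 96.96 W/m
From the inner boundary to the mineral wool/calcium silicate interface, ΣR_partial = 1.143 m·K/W.
T_interface = T_in − Q'·ΣR_partial = 245 °C − (96.96)(1.143) = 134 °C

T = 134 °C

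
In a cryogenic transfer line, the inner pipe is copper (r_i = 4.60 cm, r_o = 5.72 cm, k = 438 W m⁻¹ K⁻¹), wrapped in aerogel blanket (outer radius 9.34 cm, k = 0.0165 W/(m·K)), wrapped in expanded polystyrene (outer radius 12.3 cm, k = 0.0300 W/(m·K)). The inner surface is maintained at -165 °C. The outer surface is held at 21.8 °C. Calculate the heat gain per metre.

Series thermal resistances, inner to outer:
  R'_copper = ln(0.0572/0.0460)/(2πk) = 0.2179/(2π·438) = 7.918×10^-5 m·K/W
  R'_aerogel blanket = ln(0.0934/0.0572)/(2πk) = 0.4903/(2π·0.0165) = 4.730 m·K/W
  R'_expanded polystyrene = ln(0.123/0.0934)/(2πk) = 0.2753/(2π·0.0300) = 1.460 m·K/W
ΣR = 7.918×10^-5 + 4.730 + 1.460 = 6.190 m·K/W
Q' = ΔT/ΣR = (-165 °C − 21.8 °C)/6.190 = -30.2 W/m
(Negative Q' ⇒ heat flows inward; heat gain = 30.2 W/m.)

Q' = 30.2 W/m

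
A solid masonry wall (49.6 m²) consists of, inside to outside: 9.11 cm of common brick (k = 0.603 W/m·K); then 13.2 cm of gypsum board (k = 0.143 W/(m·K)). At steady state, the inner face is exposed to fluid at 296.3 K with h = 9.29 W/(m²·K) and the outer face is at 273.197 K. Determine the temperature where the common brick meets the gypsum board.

T = 291.2 K

Treat each layer as a resistance in series:
  R_conv,in = 1/(hA) = 1/(9.29·49.6) = 0.002170 K/W
  R_common brick = L/(kA) = 0.0911/(0.603·49.6) = 0.003046 K/W
  R_gypsum board = L/(kA) = 0.132/(0.143·49.6) = 0.01861 K/W
ΣR = 0.002170 + 0.003046 + 0.01861 = 0.02383 K/W
Q = ΔT/ΣR = (296.3 K − 273.197 K)/0.02383 = 969.5 W
From the inner boundary to the common brick/gypsum board interface, ΣR_partial = 0.005216 K/W.
T_interface = T_in − Q·ΣR_partial = 296.3 K − (969.5)(0.005216) = 291.2 K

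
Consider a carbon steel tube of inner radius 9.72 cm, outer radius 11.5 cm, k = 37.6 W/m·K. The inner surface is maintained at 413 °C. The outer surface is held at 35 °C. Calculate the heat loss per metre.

Q' = 531 kW/m

Q' = 2πk·ΔT/ln(r₂/r₁) = 2π × 37.6 × 378 / ln(0.115/0.0972) = 5.31×10^5 W/m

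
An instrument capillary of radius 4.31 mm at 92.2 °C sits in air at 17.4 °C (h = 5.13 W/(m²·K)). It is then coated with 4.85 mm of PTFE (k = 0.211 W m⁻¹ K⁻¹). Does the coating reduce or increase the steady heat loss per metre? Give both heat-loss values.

increases: 10.4 → 18.9 W/m

Critical radius for a cylinder: r_cr = k/h = 0.0411 m = 4.11 cm.
Outer radius after coating: r₂ = 0.00431 + 0.00485 = 0.00916 m.
Since r₁ < r_cr and r₂ ≤ r_cr, the coating moves toward the maximum at r_cr — heat loss rises.
Bare: R = 1/(2πr₁h) = 7.198 m·K/W; Q = 74.8/7.198 = 10.4 W/m.
Coated: R = R_cond + R_conv = 3.956 m·K/W; Q = 74.8/3.956 = 18.9 W/m.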